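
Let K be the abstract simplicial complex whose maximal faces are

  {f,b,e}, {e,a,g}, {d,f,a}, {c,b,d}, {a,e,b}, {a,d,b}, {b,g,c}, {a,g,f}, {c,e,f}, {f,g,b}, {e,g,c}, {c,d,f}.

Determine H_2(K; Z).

Order the vertices as a < b < c < d < e < f < g. Listing each simplex with vertices in this order, K has dimension 2 with simplices:

  0-simplices (7): a, b, c, d, e, f, g
  1-simplices (18): ab, ad, ae, af, ag, bc, bd, be, bf, bg, cd, ce, cf, cg, df, ef, eg, fg
  2-simplices (12): abd, abe, adf, aeg, afg, bcd, bcg, bef, bfg, cdf, cef, ceg

giving chain groups C_0 ≅ Z^7, C_1 ≅ Z^18, C_2 ≅ Z^12.

The boundary map ∂_1: C_1 → C_0 is given by ∂[p,q] = [q] − [p].
This gives a 7×18 integer matrix of rank 6; reducing to Smith normal form yields diagonal entries (1,1,1,1,1,1).

∂_2: C_2 → C_1 maps a triangle to the signed sum of its edges. For instance
  ∂abe = be − ae + ab,
  ∂bcg = cg − bg + bc.
As a 18×12 matrix over Z this has rank 12, with invariant factors (1,1,1,1,1,1,1,1,1,1,1,2).

Now H_k = ker ∂_k / im ∂_{k+1}, so:

  H_2: rank ker ∂_2 − rank ∂_3 = (12 − 12) − 0 = 0, and there is no ∂_3, so H_2 = 0.

H_2 = 0.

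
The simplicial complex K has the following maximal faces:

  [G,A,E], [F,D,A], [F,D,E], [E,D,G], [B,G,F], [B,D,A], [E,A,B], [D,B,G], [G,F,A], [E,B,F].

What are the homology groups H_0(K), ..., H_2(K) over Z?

H_0 ≅ Z,  H_1 ≅ Z/2,  H_2 = 0.

Fix the vertex order A < B < D < E < F < G and write every simplex with vertices in increasing order. Then dim K = 2 and the simplices of K are:

  0-simplices (6): A, B, D, E, F, G
  1-simplices (15): AB, AD, AE, AF, AG, BD, BE, BF, BG, DE, DF, DG, EF, EG, FG
  2-simplices (10): ABD, ABE, ADF, AEG, AFG, BDG, BEF, BFG, DEF, DEG

Hence C_0 ≅ Z^6, C_1 ≅ Z^15, C_2 ≅ Z^10.

The boundary map ∂_1: C_1 → C_0 is given by ∂[p,q] = [q] − [p]. For instance
  ∂BG = G − B.
The 6×15 boundary matrix has rank 5 and Smith normal form diag(1,1,1,1,1).

∂_2: C_2 → C_1 acts by ∂[p,q,r] = [q,r] − [p,r] + [p,q]. For instance
  ∂BDG = DG − BG + BD,
  ∂ADF = DF − AF + AD.
The resulting 15×10 matrix has rank 10, and its Smith normal form has invariant factors (1,1,1,1,1,1,1,1,1,2).

Now H_k = ker ∂_k / im ∂_{k+1}, so:

  H_0: rank C_0 − rank ∂_1 = 6 − 5 = 1, and the invariant factors of ∂_1 are all 1, so H_0 = Z.
  H_1: rank ker ∂_1 − rank ∂_2 = (15 − 5) − 10 = 0, and ∂_2 has invariant factor 2 > 1, so H_1 = Z/2.
  H_2: rank ker ∂_2 − rank ∂_3 = (10 − 10) − 0 = 0, and there is no ∂_3, so H_2 = 0.

(K is a triangulation of the real projective plane RP^2.)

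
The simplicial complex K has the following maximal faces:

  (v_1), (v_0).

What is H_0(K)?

Take the total order v_0 < v_1 on the vertex set. Then K (dimension 0) consists of the simplices:

  0-simplices (2): [v_0], [v_1]

so the chain groups are C_0 ≅ Z^2.

Now H_k = ker ∂_k / im ∂_{k+1}, so:

  H_0: rank C_0 − rank ∂_1 = 2 − 0 = 2, and there is no ∂_1, so H_0 = Z^2.

(K is a triangulation of a set of 2 points.)

H_0 ≅ Z^2.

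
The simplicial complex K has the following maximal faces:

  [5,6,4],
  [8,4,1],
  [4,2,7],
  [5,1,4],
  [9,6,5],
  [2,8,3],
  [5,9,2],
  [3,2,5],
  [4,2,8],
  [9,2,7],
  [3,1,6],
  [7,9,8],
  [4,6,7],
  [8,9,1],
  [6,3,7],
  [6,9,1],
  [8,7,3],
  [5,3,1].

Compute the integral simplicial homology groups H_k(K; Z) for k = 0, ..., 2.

H_0 ≅ Z,  H_1 ≅ Z ⊕ Z/2,  H_2 = 0.

Fix the vertex order 1 < 2 < 3 < 4 < 5 < 6 < 7 < 8 < 9 and write every simplex with vertices in increasing order. Then dim K = 2 and the simplices of K are:

  0-simplices (9): [1], [2], [3], [4], [5], [6], [7], [8], [9]
  1-simplices (27): (27 of them)
  2-simplices (18): [1,3,5], [1,3,6], [1,4,5], [1,4,8], [1,6,9], [1,8,9], [2,3,5], [2,3,8], [2,4,7], [2,4,8], [2,5,9], [2,7,9], [3,6,7], [3,7,8], [4,5,6], [4,6,7], [5,6,9], [7,8,9]

giving chain groups C_0 ≅ Z^9, C_1 ≅ Z^27, C_2 ≅ Z^18.

The boundary map ∂_1: C_1 → C_0 sends each edge [p,q] (with p < q) to q − p.
As a 9×27 matrix over Z this has rank 8, with invariant factors (1,1,1,1,1,1,1,1).

Boundary ∂_2: C_2 → C_1 maps a triangle to the signed sum of its edges. For instance
  ∂[1,4,5] = [4,5] − [1,5] + [1,4],
  ∂[2,3,5] = [3,5] − [2,5] + [2,3].
The 27×18 boundary matrix has rank 18 and Smith normal form diag(1,1,1,1,1,1,1,1,1,1,1,1,1,1,1,1,1,2).

Computing H_k = (kernel of ∂_k) / (image of ∂_{k+1}):

  H_0: rank C_0 − rank ∂_1 = 9 − 8 = 1, and the invariant factors of ∂_1 are all 1, so H_0 ≅ Z.
  H_1: rank ker ∂_1 − rank ∂_2 = (27 − 8) − 18 = 1, and ∂_2 has invariant factor 2 > 1, so H_1 ≅ Z ⊕ Z/2.
  H_2: rank ker ∂_2 − rank ∂_3 = (18 − 18) − 0 = 0, and there is no ∂_3, so H_2 ≅ 0.

As a check, the Euler characteristic is 9 − 27 + 18 = 0, which agrees with 1 − 1 + 0 = 0.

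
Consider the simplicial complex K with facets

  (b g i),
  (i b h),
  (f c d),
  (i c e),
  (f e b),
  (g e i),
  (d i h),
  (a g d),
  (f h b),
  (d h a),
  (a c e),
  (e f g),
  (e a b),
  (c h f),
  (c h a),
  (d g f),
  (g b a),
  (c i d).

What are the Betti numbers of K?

b_0 = 1, b_1 = 1, b_2 = 0.

Order the vertices as a < b < c < d < e < f < g < h < i. Listing each simplex with vertices in this order, K has dimension 2 with simplices:

  0-simplices (9): a, b, c, d, e, f, g, h, i
  1-simplices (27): ab, ac, ad, ae, ag, ah, be, bf, bg, bh, bi, cd, ce, cf, ch, ci, df, dg, dh, di, ef, eg, ei, fg, fh, gi, hi
  2-simplices (18): abe, abg, ace, ach, adg, adh, bef, bfh, bgi, bhi, cdf, cdi, cei, cfh, dfg, dhi, efg, egi

so the chain groups are C_0 ≅ Z^9, C_1 ≅ Z^27, C_2 ≅ Z^18.

∂_1: C_1 → C_0 maps an edge to its endpoints' difference, ∂[p,q] = q − p.
The resulting 9×27 matrix has rank 8, and its Smith normal form has invariant factors (1,1,1,1,1,1,1,1).

∂_2: C_2 → C_1 sends each 2-simplex [p,q,r] to [q,r] − [p,r] + [p,q]. For instance
  ∂dhi = hi − di + dh,
  ∂adg = dg − ag + ad.
The resulting 27×18 matrix has rank 18, and its Smith normal form has invariant factors (1,1,1,1,1,1,1,1,1,1,1,1,1,1,1,1,1,2).

Now H_k = ker ∂_k / im ∂_{k+1}, so:

  H_0: rank C_0 − rank ∂_1 = 9 − 8 = 1, and the invariant factors of ∂_1 are all 1, so H_0 ≅ Z.
  H_1: rank ker ∂_1 − rank ∂_2 = (27 − 8) − 18 = 1, and ∂_2 has invariant factor 2 > 1, so H_1 ≅ Z × Z/2.
  H_2: rank ker ∂_2 − rank ∂_3 = (18 − 18) − 0 = 0, and there is no ∂_3, so H_2 ≅ 0.

Hence the Betti numbers are b_0 = 1, b_1 = 1, b_2 = 0.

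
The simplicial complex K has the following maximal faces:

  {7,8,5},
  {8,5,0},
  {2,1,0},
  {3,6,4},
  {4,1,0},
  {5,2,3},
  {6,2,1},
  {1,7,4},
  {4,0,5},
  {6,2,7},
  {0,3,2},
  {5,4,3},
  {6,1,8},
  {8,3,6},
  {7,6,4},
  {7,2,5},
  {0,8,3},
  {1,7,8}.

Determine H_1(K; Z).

We work with the vertex ordering 0 < 1 < 2 < 3 < 4 < 5 < 6 < 7 < 8. The simplices of K, each written with vertices in increasing order, are:

  0-simplices (9): [0], [1], [2], [3], [4], [5], [6], [7], [8]
  1-simplices (27): (27 of them)
  2-simplices (18): [0,1,2], [0,1,4], [0,2,3], [0,3,8], [0,4,5], [0,5,8], [1,2,6], [1,4,7], [1,6,8], [1,7,8], [2,3,5], [2,5,7], [2,6,7], [3,4,5], [3,4,6], [3,6,8], [4,6,7], [5,7,8]

so the chain groups are C_0 ≅ Z^9, C_1 ≅ Z^27, C_2 ≅ Z^18.

Boundary ∂_1: C_1 → C_0 maps an edge to its endpoints' difference, ∂[p,q] = q − p.
The 9×27 boundary matrix has rank 8 and Smith normal form diag(1,1,1,1,1,1,1,1).

The boundary map ∂_2: C_2 → C_1 maps a triangle to the signed sum of its edges. For instance
  ∂[5,7,8] = [7,8] − [5,8] + [5,7],
  ∂[0,1,4] = [1,4] − [0,4] + [0,1].
As a 27×18 matrix over Z this has rank 18, with invariant factors (1,1,1,1,1,1,1,1,1,1,1,1,1,1,1,1,1,2).

From H_k ≅ ker(∂_k) / im(∂_{k+1}) we obtain:

  H_1: rank ker ∂_1 − rank ∂_2 = (27 − 8) − 18 = 1, and ∂_2 has invariant factor 2 > 1, so H_1 ≅ Z ⊕ Z_2.

H_1 = Z ⊕ Z_2.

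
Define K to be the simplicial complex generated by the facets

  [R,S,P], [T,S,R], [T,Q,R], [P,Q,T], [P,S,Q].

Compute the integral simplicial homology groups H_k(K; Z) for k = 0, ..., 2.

Fix the vertex order P < Q < R < S < T and write every simplex with vertices in increasing order. Then dim K = 2 and the simplices of K are:

  0-simplices (5): P, Q, R, S, T
  1-simplices (10): PQ, PR, PS, PT, QR, QS, QT, RS, RT, ST
  2-simplices (5): PQS, PQT, PRS, QRT, RST

so the chain groups are C_0 ≅ Z^5, C_1 ≅ Z^10, C_2 ≅ Z^5.

The boundary map ∂_1: C_1 → C_0 sends each edge [p,q] (with p < q) to q − p. For instance
  ∂PR = R − P.
The 5×10 boundary matrix has rank 4 and Smith normal form diag(1,1,1,1).

Boundary ∂_2: C_2 → C_1 maps a triangle to the signed sum of its edges. For instance
  ∂PQS = QS − PS + PQ,
  ∂PQT = QT − PT + PQ.
This gives a 10×5 integer matrix of rank 5; reducing to Smith normal form yields diagonal entries (1,1,1,1,1).

Computing H_k = (kernel of ∂_k) / (image of ∂_{k+1}):

  H_0: rank C_0 − rank ∂_1 = 5 − 4 = 1, and the invariant factors of ∂_1 are all 1, so H_0 = Z.
  H_1: rank ker ∂_1 − rank ∂_2 = (10 − 4) − 5 = 1, and the invariant factors of ∂_2 are all 1, so H_1 = Z.
  H_2: rank ker ∂_2 − rank ∂_3 = (5 − 5) − 0 = 0, and there is no ∂_3, so H_2 = 0.

H_0 ≅ Z,  H_1 ≅ Z,  H_2 = 0.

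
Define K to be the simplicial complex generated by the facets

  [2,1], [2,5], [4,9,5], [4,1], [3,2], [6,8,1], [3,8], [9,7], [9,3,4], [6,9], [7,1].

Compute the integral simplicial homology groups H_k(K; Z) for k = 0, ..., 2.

H_0 ≅ Z,  H_1 ≅ Z^5,  H_2 = 0.

Order the vertices as 1 < 2 < 3 < 4 < 5 < 6 < 7 < 8 < 9. Listing each simplex with vertices in this order, K has dimension 2 with simplices:

  0-simplices (9): [1], [2], [3], [4], [5], [6], [7], [8], [9]
  1-simplices (16): [1,2], [1,4], [1,6], [1,7], [1,8], [2,3], [2,5], [3,4], [3,8], [3,9], [4,5], [4,9], [5,9], [6,8], [6,9], [7,9]
  2-simplices (3): [1,6,8], [3,4,9], [4,5,9]

giving chain groups C_0 ≅ Z^9, C_1 ≅ Z^16, C_2 ≅ Z^3.

Boundary ∂_1: C_1 → C_0 maps an edge to its endpoints' difference, ∂[p,q] = q − p. For instance
  ∂[1,2] = [2] − [1].
As a 9×16 matrix over Z this has rank 8, with invariant factors (1,1,1,1,1,1,1,1).

∂_2: C_2 → C_1 acts by ∂[p,q,r] = [q,r] − [p,r] + [p,q]. For instance
  ∂[4,5,9] = [5,9] − [4,9] + [4,5],
  ∂[3,4,9] = [4,9] − [3,9] + [3,4].
The 16×3 boundary matrix has rank 3 and Smith normal form diag(1,1,1).

Computing H_k = (kernel of ∂_k) / (image of ∂_{k+1}):

  H_0: rank C_0 − rank ∂_1 = 9 − 8 = 1, and the invariant factors of ∂_1 are all 1, so H_0 = Z.
  H_1: rank ker ∂_1 − rank ∂_2 = (16 − 8) − 3 = 5, and the invariant factors of ∂_2 are all 1, so H_1 = Z^5.
  H_2: rank ker ∂_2 − rank ∂_3 = (3 − 3) − 0 = 0, and there is no ∂_3, so H_2 = 0.

As a check, the Euler characteristic is 9 − 16 + 3 = -4, which agrees with 1 − 5 + 0 = -4.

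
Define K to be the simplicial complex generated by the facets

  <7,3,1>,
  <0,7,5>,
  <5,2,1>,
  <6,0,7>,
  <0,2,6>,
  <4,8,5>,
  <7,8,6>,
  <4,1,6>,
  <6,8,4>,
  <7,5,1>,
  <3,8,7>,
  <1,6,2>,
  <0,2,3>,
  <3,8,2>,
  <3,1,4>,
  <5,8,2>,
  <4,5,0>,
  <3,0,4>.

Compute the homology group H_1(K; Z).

Order the vertices as 0 < 1 < 2 < 3 < 4 < 5 < 6 < 7 < 8. Listing each simplex with vertices in this order, K has dimension 2 with simplices:

  0-simplices (9): [0], [1], [2], [3], [4], [5], [6], [7], [8]
  1-simplices (27): (27 of them)
  2-simplices (18): [0,2,3], [0,2,6], [0,3,4], [0,4,5], [0,5,7], [0,6,7], [1,2,5], [1,2,6], [1,3,4], [1,3,7], [1,4,6], [1,5,7], [2,3,8], [2,5,8], [3,7,8], [4,5,8], [4,6,8], [6,7,8]

giving chain groups C_0 ≅ Z^9, C_1 ≅ Z^27, C_2 ≅ Z^18.

The boundary map ∂_1: C_1 → C_0 sends each edge [p,q] (with p < q) to q − p.
The resulting 9×27 matrix has rank 8, and its Smith normal form has invariant factors (1,1,1,1,1,1,1,1).

Boundary ∂_2: C_2 → C_1 acts by ∂[p,q,r] = [q,r] − [p,r] + [p,q]. For instance
  ∂[1,2,6] = [2,6] − [1,6] + [1,2],
  ∂[0,5,7] = [5,7] − [0,7] + [0,5].
As a 27×18 matrix over Z this has rank 17, with invariant factors (1,1,1,1,1,1,1,1,1,1,1,1,1,1,1,1,1).

Computing H_k = (kernel of ∂_k) / (image of ∂_{k+1}):

  H_1: rank ker ∂_1 − rank ∂_2 = (27 − 8) − 17 = 2, and the invariant factors of ∂_2 are all 1, so H_1 ≅ Z^2.

H_1 ≅ Z^2.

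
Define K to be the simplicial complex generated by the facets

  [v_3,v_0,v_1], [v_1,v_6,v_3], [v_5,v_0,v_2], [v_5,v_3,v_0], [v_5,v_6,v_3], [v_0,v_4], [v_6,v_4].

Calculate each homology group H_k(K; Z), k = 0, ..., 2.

H_0 ≅ Z,  H_1 ≅ Z,  H_2 = 0.

K has 7 vertices, 12 edges, 5 triangles.
rank ∂_0 = 0, rank ∂_1 = 6 ⇒ b_0 = 7 − 0 − 6 = 1; all invariant factors of ∂_1 are 1 so no torsion. So H_0 ≅ Z.
rank ∂_1 = 6, rank ∂_2 = 5 ⇒ b_1 = 12 − 6 − 5 = 1; all invariant factors of ∂_2 are 1 so no torsion. So H_1 ≅ Z.
rank ∂_2 = 5, rank ∂_3 = 0 ⇒ b_2 = 5 − 5 − 0 = 0. So H_2 ≅ 0.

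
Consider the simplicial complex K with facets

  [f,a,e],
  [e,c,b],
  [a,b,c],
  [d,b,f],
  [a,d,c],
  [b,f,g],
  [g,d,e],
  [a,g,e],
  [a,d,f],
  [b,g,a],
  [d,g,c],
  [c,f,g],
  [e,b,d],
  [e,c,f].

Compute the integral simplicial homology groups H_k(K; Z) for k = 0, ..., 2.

K has 7 vertices, 21 edges, 14 triangles.
rank ∂_0 = 0, rank ∂_1 = 6 ⇒ b_0 = 7 − 0 − 6 = 1; all invariant factors of ∂_1 are 1 so no torsion. So H_0 = Z.
rank ∂_1 = 6, rank ∂_2 = 13 ⇒ b_1 = 21 − 6 − 13 = 2; all invariant factors of ∂_2 are 1 so no torsion. So H_1 = Z^2.
rank ∂_2 = 13, rank ∂_3 = 0 ⇒ b_2 = 14 − 13 − 0 = 1. So H_2 = Z.

H_0 ≅ Z,  H_1 ≅ Z^2,  H_2 ≅ Z.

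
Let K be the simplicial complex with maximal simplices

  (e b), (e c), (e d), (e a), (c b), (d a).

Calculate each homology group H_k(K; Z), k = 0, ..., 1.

H_0 ≅ Z,  H_1 ≅ Z^2.

Take the total order a < b < c < d < e on the vertex set. Then K (dimension 1) consists of the simplices:

  0-simplices (5): a, b, c, d, e
  1-simplices (6): ad, ae, bc, be, ce, de

giving chain groups C_0 ≅ Z^5, C_1 ≅ Z^6.

The boundary map ∂_1: C_1 → C_0 is given by ∂[p,q] = [q] − [p].
The resulting 5×6 matrix has rank 4, and its Smith normal form has invariant factors (1,1,1,1).

Now H_k = ker ∂_k / im ∂_{k+1}, so:

  H_0: rank C_0 − rank ∂_1 = 5 − 4 = 1, and the invariant factors of ∂_1 are all 1, so H_0 ≅ Z.
  H_1: rank ker ∂_1 − rank ∂_2 = (6 − 4) − 0 = 2, and there is no ∂_2, so H_1 ≅ Z^2.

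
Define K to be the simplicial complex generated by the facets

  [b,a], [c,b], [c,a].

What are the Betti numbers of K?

b_0 = 1, b_1 = 1.

Take the total order a < b < c on the vertex set. Then K (dimension 1) consists of the simplices:

  0-simplices (3): a, b, c
  1-simplices (3): ab, ac, bc

so the chain groups are C_0 ≅ Z^3, C_1 ≅ Z^3.

The boundary map ∂_1: C_1 → C_0 sends each edge [p,q] (with p < q) to q − p.
As a 3×3 matrix over Z this has rank 2, with invariant factors (1,1).

From H_k ≅ ker(∂_k) / im(∂_{k+1}) we obtain:

  H_0: rank C_0 − rank ∂_1 = 3 − 2 = 1, and the invariant factors of ∂_1 are all 1, so H_0 = Z.
  H_1: rank ker ∂_1 − rank ∂_2 = (3 − 2) − 0 = 1, and there is no ∂_2, so H_1 = Z.

As a check, the Euler characteristic is 3 − 3 = 0, which agrees with 1 − 1 = 0.
(K is a triangulation of the circle S^1.)

Hence the Betti numbers are b_0 = 1, b_1 = 1.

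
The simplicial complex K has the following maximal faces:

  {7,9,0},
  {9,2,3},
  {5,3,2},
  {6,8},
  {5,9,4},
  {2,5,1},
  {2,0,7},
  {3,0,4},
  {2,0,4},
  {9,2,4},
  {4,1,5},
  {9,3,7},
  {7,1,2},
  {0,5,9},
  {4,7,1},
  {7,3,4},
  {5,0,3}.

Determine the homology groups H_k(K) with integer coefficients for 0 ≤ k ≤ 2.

H_0 = Z^2,  H_1 = Z^2,  H_2 = Z.

Fix the vertex order 0 < 1 < 2 < 3 < 4 < 5 < 6 < 7 < 8 < 9 and write every simplex with vertices in increasing order. Then dim K = 2 and the simplices of K are:

  0-simplices (10): [0], [1], [2], [3], [4], [5], [6], [7], [8], [9]
  1-simplices (25): (25 of them)
  2-simplices (16): [0,2,4], [0,2,7], [0,3,4], [0,3,5], [0,5,9], [0,7,9], [1,2,5], [1,2,7], [1,4,5], [1,4,7], [2,3,5], [2,3,9], [2,4,9], [3,4,7], [3,7,9], [4,5,9]

giving chain groups C_0 ≅ Z^10, C_1 ≅ Z^25, C_2 ≅ Z^16.

The boundary map ∂_1: C_1 → C_0 is given by ∂[p,q] = [q] − [p]. For instance
  ∂[0,9] = [9] − [0].
The 10×25 boundary matrix has rank 8 and Smith normal form diag(1,1,1,1,1,1,1,1).

Boundary ∂_2: C_2 → C_1 sends each 2-simplex [p,q,r] to [q,r] − [p,r] + [p,q]. For instance
  ∂[0,7,9] = [7,9] − [0,9] + [0,7],
  ∂[3,4,7] = [4,7] − [3,7] + [3,4].
As a 25×16 matrix over Z this has rank 15, with invariant factors (1,1,1,1,1,1,1,1,1,1,1,1,1,1,1).

Now H_k = ker ∂_k / im ∂_{k+1}, so:

  H_0: rank C_0 − rank ∂_1 = 10 − 8 = 2, and the invariant factors of ∂_1 are all 1, so H_0 = Z^2.
  H_1: rank ker ∂_1 − rank ∂_2 = (25 − 8) − 15 = 2, and the invariant factors of ∂_2 are all 1, so H_1 = Z^2.
  H_2: rank ker ∂_2 − rank ∂_3 = (16 − 15) − 0 = 1, and there is no ∂_3, so H_2 = Z.

(K is a triangulation of the disjoint union of the 1-simplex and the torus T^2.)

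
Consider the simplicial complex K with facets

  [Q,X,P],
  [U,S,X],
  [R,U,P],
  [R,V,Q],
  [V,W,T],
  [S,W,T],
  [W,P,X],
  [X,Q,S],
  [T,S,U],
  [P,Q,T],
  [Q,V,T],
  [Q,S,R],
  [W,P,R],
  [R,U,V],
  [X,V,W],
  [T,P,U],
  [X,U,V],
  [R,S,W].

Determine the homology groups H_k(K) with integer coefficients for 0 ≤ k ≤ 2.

K has 9 vertices, 27 edges, 18 triangles.
rank ∂_0 = 0, rank ∂_1 = 8 ⇒ b_0 = 9 − 0 − 8 = 1; all invariant factors of ∂_1 are 1 so no torsion. So H_0 ≅ Z.
rank ∂_1 = 8, rank ∂_2 = 17 ⇒ b_1 = 27 − 8 − 17 = 2; all invariant factors of ∂_2 are 1 so no torsion. So H_1 ≅ Z^2.
rank ∂_2 = 17, rank ∂_3 = 0 ⇒ b_2 = 18 − 17 − 0 = 1. So H_2 ≅ Z.

H_0 ≅ Z,  H_1 ≅ Z^2,  H_2 ≅ Z.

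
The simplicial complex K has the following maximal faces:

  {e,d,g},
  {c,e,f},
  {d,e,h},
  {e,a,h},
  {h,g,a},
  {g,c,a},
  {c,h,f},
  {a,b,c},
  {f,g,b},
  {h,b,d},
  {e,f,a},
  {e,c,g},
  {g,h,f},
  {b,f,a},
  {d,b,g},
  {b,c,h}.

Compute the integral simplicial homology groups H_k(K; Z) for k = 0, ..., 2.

Order the vertices as a < b < c < d < e < f < g < h. Listing each simplex with vertices in this order, K has dimension 2 with simplices:

  0-simplices (8): a, b, c, d, e, f, g, h
  1-simplices (24): ab, ac, ae, af, ag, ah, bc, bd, bf, bg, bh, ce, cf, cg, ch, de, dg, dh, ef, eg, eh, fg, fh, gh
  2-simplices (16): abc, abf, acg, aef, aeh, agh, bch, bdg, bdh, bfg, cef, ceg, cfh, deg, deh, fgh

so the chain groups are C_0 ≅ Z^8, C_1 ≅ Z^24, C_2 ≅ Z^16.

The boundary map ∂_1: C_1 → C_0 sends each edge [p,q] (with p < q) to q − p. For instance
  ∂bg = g − b.
The 8×24 boundary matrix has rank 7 and Smith normal form diag(1,1,1,1,1,1,1).

The boundary map ∂_2: C_2 → C_1 sends each 2-simplex [p,q,r] to [q,r] − [p,r] + [p,q]. For instance
  ∂bch = ch − bh + bc,
  ∂deh = eh − dh + de.
This gives a 24×16 integer matrix of rank 15; reducing to Smith normal form yields diagonal entries (1,1,1,1,1,1,1,1,1,1,1,1,1,1,1).

Reading off H_k = ker ∂_k / im ∂_{k+1}:

  H_0: rank C_0 − rank ∂_1 = 8 − 7 = 1, and the invariant factors of ∂_1 are all 1, so H_0 = Z.
  H_1: rank ker ∂_1 − rank ∂_2 = (24 − 7) − 15 = 2, and the invariant factors of ∂_2 are all 1, so H_1 = Z^2.
  H_2: rank ker ∂_2 − rank ∂_3 = (16 − 15) − 0 = 1, and there is no ∂_3, so H_2 = Z.

As a check, the Euler characteristic is 8 − 24 + 16 = 0, which agrees with 1 − 2 + 1 = 0.

H_0 = Z,  H_1 = Z^2,  H_2 = Z.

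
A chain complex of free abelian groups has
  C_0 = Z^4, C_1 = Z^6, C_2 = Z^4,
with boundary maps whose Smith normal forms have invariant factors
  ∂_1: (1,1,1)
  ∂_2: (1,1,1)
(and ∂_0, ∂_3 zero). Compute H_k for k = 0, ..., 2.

H_0: b_0 = 4 − 0 − 3 = 1; torsion from ∂_1 factors > 1: none. So H_0 = Z.
H_1: b_1 = 6 − 3 − 3 = 0; torsion from ∂_2 factors > 1: none. So H_1 = 0.
H_2: b_2 = 4 − 3 − 0 = 1; torsion from ∂_3 factors > 1: none. So H_2 = Z.

H_0 = Z,  H_1 = 0,  H_2 = Z.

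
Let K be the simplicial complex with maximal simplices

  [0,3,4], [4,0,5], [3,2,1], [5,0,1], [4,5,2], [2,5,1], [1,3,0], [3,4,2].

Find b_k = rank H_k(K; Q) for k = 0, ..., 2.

b_0 = 1, b_1 = 0, b_2 = 1.

Fix the vertex order 0 < 1 < 2 < 3 < 4 < 5 and write every simplex with vertices in increasing order. Then dim K = 2 and the simplices of K are:

  0-simplices (6): [0], [1], [2], [3], [4], [5]
  1-simplices (12): [0,1], [0,3], [0,4], [0,5], [1,2], [1,3], [1,5], [2,3], [2,4], [2,5], [3,4], [4,5]
  2-simplices (8): [0,1,3], [0,1,5], [0,3,4], [0,4,5], [1,2,3], [1,2,5], [2,3,4], [2,4,5]

giving chain groups C_0 ≅ Z^6, C_1 ≅ Z^12, C_2 ≅ Z^8.

∂_1: C_1 → C_0 maps an edge to its endpoints' difference, ∂[p,q] = q − p. For instance
  ∂[2,5] = [5] − [2].
This gives a 6×12 integer matrix of rank 5; reducing to Smith normal form yields diagonal entries (1,1,1,1,1).

∂_2: C_2 → C_1 acts by ∂[p,q,r] = [q,r] − [p,r] + [p,q]. For instance
  ∂[0,3,4] = [3,4] − [0,4] + [0,3],
  ∂[1,2,3] = [2,3] − [1,3] + [1,2].
This gives a 12×8 integer matrix of rank 7; reducing to Smith normal form yields diagonal entries (1,1,1,1,1,1,1).

Computing H_k = (kernel of ∂_k) / (image of ∂_{k+1}):

  H_0: rank C_0 − rank ∂_1 = 6 − 5 = 1, and the invariant factors of ∂_1 are all 1, so H_0 = Z.
  H_1: rank ker ∂_1 − rank ∂_2 = (12 − 5) − 7 = 0, and the invariant factors of ∂_2 are all 1, so H_1 = 0.
  H_2: rank ker ∂_2 − rank ∂_3 = (8 − 7) − 0 = 1, and there is no ∂_3, so H_2 = Z.

As a check, the Euler characteristic is 6 − 12 + 8 = 2, which agrees with 1 − 0 + 1 = 2.

Hence the Betti numbers are b_0 = 1, b_1 = 0, b_2 = 1.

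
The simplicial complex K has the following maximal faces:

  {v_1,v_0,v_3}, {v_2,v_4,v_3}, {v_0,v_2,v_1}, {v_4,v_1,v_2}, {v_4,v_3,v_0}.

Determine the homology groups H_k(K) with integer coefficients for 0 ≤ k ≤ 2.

Take the total order v_0 < v_1 < v_2 < v_3 < v_4 on the vertex set. Then K (dimension 2) consists of the simplices:

  0-simplices (5): [v_0], [v_1], [v_2], [v_3], [v_4]
  1-simplices (10): [v_0,v_1], [v_0,v_2], [v_0,v_3], [v_0,v_4], [v_1,v_2], [v_1,v_3], [v_1,v_4], [v_2,v_3], [v_2,v_4], [v_3,v_4]
  2-simplices (5): [v_0,v_1,v_2], [v_0,v_1,v_3], [v_0,v_3,v_4], [v_1,v_2,v_4], [v_2,v_3,v_4]

so the chain groups are C_0 ≅ Z^5, C_1 ≅ Z^10, C_2 ≅ Z^5.

Boundary ∂_1: C_1 → C_0 is given by ∂[p,q] = [q] − [p]. For instance
  ∂[v_2,v_4] = [v_4] − [v_2].
As a 5×10 matrix over Z this has rank 4, with invariant factors (1,1,1,1).

Boundary ∂_2: C_2 → C_1 sends each 2-simplex [p,q,r] to [q,r] − [p,r] + [p,q]. For instance
  ∂[v_1,v_2,v_4] = [v_2,v_4] − [v_1,v_4] + [v_1,v_2],
  ∂[v_0,v_3,v_4] = [v_3,v_4] − [v_0,v_4] + [v_0,v_3].
The 10×5 boundary matrix has rank 5 and Smith normal form diag(1,1,1,1,1).

Now H_k = ker ∂_k / im ∂_{k+1}, so:

  H_0: rank C_0 − rank ∂_1 = 5 − 4 = 1, and the invariant factors of ∂_1 are all 1, so H_0 = Z.
  H_1: rank ker ∂_1 − rank ∂_2 = (10 − 4) − 5 = 1, and the invariant factors of ∂_2 are all 1, so H_1 = Z.
  H_2: rank ker ∂_2 − rank ∂_3 = (5 − 5) − 0 = 0, and there is no ∂_3, so H_2 = 0.

H_0 = Z,  H_1 = Z,  H_2 = 0.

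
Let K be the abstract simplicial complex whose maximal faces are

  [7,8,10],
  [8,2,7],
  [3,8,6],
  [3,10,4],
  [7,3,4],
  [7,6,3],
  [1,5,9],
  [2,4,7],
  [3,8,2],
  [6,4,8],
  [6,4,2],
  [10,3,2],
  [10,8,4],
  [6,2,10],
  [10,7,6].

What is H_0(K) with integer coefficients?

Fix the vertex order 1 < 2 < 3 < 4 < 5 < 6 < 7 < 8 < 9 < 10 and write every simplex with vertices in increasing order. Then dim K = 2 and the simplices of K are:

  0-simplices (10): [1], [2], [3], [4], [5], [6], [7], [8], [9], [10]
  1-simplices (24): (24 of them)
  2-simplices (15): [1,5,9], [2,3,8], [2,3,10], [2,4,6], [2,4,7], [2,6,10], [2,7,8], [3,4,7], [3,4,10], [3,6,7], [3,6,8], [4,6,8], [4,8,10], [6,7,10], [7,8,10]

so the chain groups are C_0 ≅ Z^10, C_1 ≅ Z^24, C_2 ≅ Z^15.

∂_1: C_1 → C_0 is given by ∂[p,q] = [q] − [p].
This gives a 10×24 integer matrix of rank 8; reducing to Smith normal form yields diagonal entries (1,1,1,1,1,1,1,1).

Boundary ∂_2: C_2 → C_1 maps a triangle to the signed sum of its edges. For instance
  ∂[3,4,7] = [4,7] − [3,7] + [3,4],
  ∂[7,8,10] = [8,10] − [7,10] + [7,8].
As a 24×15 matrix over Z this has rank 14, with invariant factors (1,1,1,1,1,1,1,1,1,1,1,1,1,1).

Reading off H_k = ker ∂_k / im ∂_{k+1}:

  H_0: rank C_0 − rank ∂_1 = 10 − 8 = 2, and the invariant factors of ∂_1 are all 1, so H_0 ≅ Z^2.

H_0 ≅ Z^2.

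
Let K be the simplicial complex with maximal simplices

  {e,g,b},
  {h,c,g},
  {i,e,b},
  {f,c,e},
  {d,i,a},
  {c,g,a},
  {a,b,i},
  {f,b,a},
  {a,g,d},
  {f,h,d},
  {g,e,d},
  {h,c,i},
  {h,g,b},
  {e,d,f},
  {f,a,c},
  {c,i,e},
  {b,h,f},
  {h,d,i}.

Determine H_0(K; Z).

Fix the vertex order a < b < c < d < e < f < g < h < i and write every simplex with vertices in increasing order. Then dim K = 2 and the simplices of K are:

  0-simplices (9): a, b, c, d, e, f, g, h, i
  1-simplices (27): ab, ac, ad, af, ag, ai, be, bf, bg, bh, bi, ce, cf, cg, ch, ci, de, df, dg, dh, di, ef, eg, ei, fh, gh, hi
  2-simplices (18): abf, abi, acf, acg, adg, adi, beg, bei, bfh, bgh, cef, cei, cgh, chi, def, deg, dfh, dhi

giving chain groups C_0 ≅ Z^9, C_1 ≅ Z^27, C_2 ≅ Z^18.

The boundary map ∂_1: C_1 → C_0 is given by ∂[p,q] = [q] − [p]. For instance
  ∂bi = i − b.
This gives a 9×27 integer matrix of rank 8; reducing to Smith normal form yields diagonal entries (1,1,1,1,1,1,1,1).

∂_2: C_2 → C_1 acts by ∂[p,q,r] = [q,r] − [p,r] + [p,q]. For instance
  ∂adg = dg − ag + ad,
  ∂cei = ei − ci + ce.
The 27×18 boundary matrix has rank 17 and Smith normal form diag(1,1,1,1,1,1,1,1,1,1,1,1,1,1,1,1,1).

From H_k ≅ ker(∂_k) / im(∂_{k+1}) we obtain:

  H_0: rank C_0 − rank ∂_1 = 9 − 8 = 1, and the invariant factors of ∂_1 are all 1, so H_0 ≅ Z.

H_0 ≅ Z.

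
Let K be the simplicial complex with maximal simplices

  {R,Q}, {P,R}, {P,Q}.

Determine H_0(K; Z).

We work with the vertex ordering P < Q < R. The simplices of K, each written with vertices in increasing order, are:

  0-simplices (3): P, Q, R
  1-simplices (3): PQ, PR, QR

Hence C_0 ≅ Z^3, C_1 ≅ Z^3.

The boundary map ∂_1: C_1 → C_0 sends each edge [p,q] (with p < q) to q − p.
As a 3×3 matrix over Z this has rank 2, with invariant factors (1,1).

Reading off H_k = ker ∂_k / im ∂_{k+1}:

  H_0: rank C_0 − rank ∂_1 = 3 − 2 = 1, and the invariant factors of ∂_1 are all 1, so H_0 ≅ Z.

H_0 ≅ Z.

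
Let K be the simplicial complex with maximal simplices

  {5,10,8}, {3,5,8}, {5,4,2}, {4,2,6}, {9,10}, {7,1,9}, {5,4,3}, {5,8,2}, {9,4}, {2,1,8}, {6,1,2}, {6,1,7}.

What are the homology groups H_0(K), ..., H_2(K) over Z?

H_0 = Z,  H_1 = Z^2,  H_2 = 0.

Order the vertices as 1 < 2 < 3 < 4 < 5 < 6 < 7 < 8 < 9 < 10. Listing each simplex with vertices in this order, K has dimension 2 with simplices:

  0-simplices (10): [1], [2], [3], [4], [5], [6], [7], [8], [9], [10]
  1-simplices (21): [1,2], [1,6], [1,7], [1,8], [1,9], [2,4], [2,5], [2,6], [2,8], [3,4], [3,5], [3,8], [4,5], [4,6], [4,9], [5,8], [5,10], [6,7], [7,9], [8,10], [9,10]
  2-simplices (10): [1,2,6], [1,2,8], [1,6,7], [1,7,9], [2,4,5], [2,4,6], [2,5,8], [3,4,5], [3,5,8], [5,8,10]

giving chain groups C_0 ≅ Z^10, C_1 ≅ Z^21, C_2 ≅ Z^10.

Boundary ∂_1: C_1 → C_0 is given by ∂[p,q] = [q] − [p]. For instance
  ∂[4,9] = [9] − [4].
As a 10×21 matrix over Z this has rank 9, with invariant factors (1,1,1,1,1,1,1,1,1).

∂_2: C_2 → C_1 maps a triangle to the signed sum of its edges. For instance
  ∂[3,4,5] = [4,5] − [3,5] + [3,4],
  ∂[2,5,8] = [5,8] − [2,8] + [2,5].
As a 21×10 matrix over Z this has rank 10, with invariant factors (1,1,1,1,1,1,1,1,1,1).

From H_k ≅ ker(∂_k) / im(∂_{k+1}) we obtain:

  H_0: rank C_0 − rank ∂_1 = 10 − 9 = 1, and the invariant factors of ∂_1 are all 1, so H_0 = Z.
  H_1: rank ker ∂_1 − rank ∂_2 = (21 − 9) − 10 = 2, and the invariant factors of ∂_2 are all 1, so H_1 = Z^2.
  H_2: rank ker ∂_2 − rank ∂_3 = (10 − 10) − 0 = 0, and there is no ∂_3, so H_2 = 0.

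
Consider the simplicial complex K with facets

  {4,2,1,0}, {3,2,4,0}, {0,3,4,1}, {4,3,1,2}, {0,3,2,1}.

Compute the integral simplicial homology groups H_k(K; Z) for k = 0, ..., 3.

Order the vertices as 0 < 1 < 2 < 3 < 4. Listing each simplex with vertices in this order, K has dimension 3 with simplices:

  0-simplices (5): [0], [1], [2], [3], [4]
  1-simplices (10): [0,1], [0,2], [0,3], [0,4], [1,2], [1,3], [1,4], [2,3], [2,4], [3,4]
  2-simplices (10): [0,1,2], [0,1,3], [0,1,4], [0,2,3], [0,2,4], [0,3,4], [1,2,3], [1,2,4], [1,3,4], [2,3,4]
  3-simplices (5): [0,1,2,3], [0,1,2,4], [0,1,3,4], [0,2,3,4], [1,2,3,4]

so the chain groups are C_0 ≅ Z^5, C_1 ≅ Z^10, C_2 ≅ Z^10, C_3 ≅ Z^5.

The boundary map ∂_1: C_1 → C_0 maps an edge to its endpoints' difference, ∂[p,q] = q − p. For instance
  ∂[1,2] = [2] − [1].
The resulting 5×10 matrix has rank 4, and its Smith normal form has invariant factors (1,1,1,1).

∂_2: C_2 → C_1 sends each 2-simplex [p,q,r] to [q,r] − [p,r] + [p,q]. For instance
  ∂[0,3,4] = [3,4] − [0,4] + [0,3],
  ∂[0,1,3] = [1,3] − [0,3] + [0,1].
The 10×10 boundary matrix has rank 6 and Smith normal form diag(1,1,1,1,1,1).

The boundary map ∂_3: C_3 → C_2 sends each 3-simplex σ to the alternating sum Σ_i (−1)^i (σ with its i-th vertex removed). For instance
  ∂[1,2,3,4] = [2,3,4] − [1,3,4] + [1,2,4] − [1,2,3],
  ∂[0,1,2,3] = [1,2,3] − [0,2,3] + [0,1,3] − [0,1,2].
The resulting 10×5 matrix has rank 4, and its Smith normal form has invariant factors (1,1,1,1).

Computing H_k = (kernel of ∂_k) / (image of ∂_{k+1}):

  H_0: rank C_0 − rank ∂_1 = 5 − 4 = 1, and the invariant factors of ∂_1 are all 1, so H_0 = Z.
  H_1: rank ker ∂_1 − rank ∂_2 = (10 − 4) − 6 = 0, and the invariant factors of ∂_2 are all 1, so H_1 = 0.
  H_2: rank ker ∂_2 − rank ∂_3 = (10 − 6) − 4 = 0, and the invariant factors of ∂_3 are all 1, so H_2 = 0.
  H_3: rank ker ∂_3 − rank ∂_4 = (5 − 4) − 0 = 1, and there is no ∂_4, so H_3 = Z.

(K is a triangulation of the 3-sphere S^3.)

H_0 ≅ Z,  H_1 = 0,  H_2 = 0,  H_3 ≅ Z.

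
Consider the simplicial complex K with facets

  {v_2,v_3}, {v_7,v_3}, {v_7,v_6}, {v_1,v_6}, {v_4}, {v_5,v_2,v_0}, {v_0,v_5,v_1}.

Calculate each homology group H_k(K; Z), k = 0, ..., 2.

K has 8 vertices, 9 edges, 2 triangles.
rank ∂_0 = 0, rank ∂_1 = 6 ⇒ b_0 = 8 − 0 − 6 = 2; all invariant factors of ∂_1 are 1 so no torsion. So H_0 ≅ Z^2.
rank ∂_1 = 6, rank ∂_2 = 2 ⇒ b_1 = 9 − 6 − 2 = 1; all invariant factors of ∂_2 are 1 so no torsion. So H_1 ≅ Z.
rank ∂_2 = 2, rank ∂_3 = 0 ⇒ b_2 = 2 − 2 − 0 = 0. So H_2 ≅ 0.

H_0 ≅ Z^2,  H_1 ≅ Z,  H_2 = 0.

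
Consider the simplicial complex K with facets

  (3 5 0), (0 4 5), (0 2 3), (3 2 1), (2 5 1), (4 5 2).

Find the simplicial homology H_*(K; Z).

H_0 ≅ Z,  H_1 ≅ Z,  H_2 = 0.

K has 6 vertices, 12 edges, 6 triangles.
rank ∂_0 = 0, rank ∂_1 = 5 ⇒ b_0 = 6 − 0 − 5 = 1; all invariant factors of ∂_1 are 1 so no torsion. So H_0 = Z.
rank ∂_1 = 5, rank ∂_2 = 6 ⇒ b_1 = 12 − 5 − 6 = 1; all invariant factors of ∂_2 are 1 so no torsion. So H_1 = Z.
rank ∂_2 = 6, rank ∂_3 = 0 ⇒ b_2 = 6 − 6 − 0 = 0. So H_2 = 0.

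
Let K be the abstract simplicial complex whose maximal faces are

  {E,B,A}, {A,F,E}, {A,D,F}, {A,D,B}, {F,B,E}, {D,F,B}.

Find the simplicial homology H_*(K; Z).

We work with the vertex ordering A < B < D < E < F. The simplices of K, each written with vertices in increasing order, are:

  0-simplices (5): A, B, D, E, F
  1-simplices (9): AB, AD, AE, AF, BD, BE, BF, DF, EF
  2-simplices (6): ABD, ABE, ADF, AEF, BDF, BEF

giving chain groups C_0 ≅ Z^5, C_1 ≅ Z^9, C_2 ≅ Z^6.

The boundary map ∂_1: C_1 → C_0 sends each edge [p,q] (with p < q) to q − p.
The resulting 5×9 matrix has rank 4, and its Smith normal form has invariant factors (1,1,1,1).

∂_2: C_2 → C_1 maps a triangle to the signed sum of its edges. For instance
  ∂ABD = BD − AD + AB,
  ∂AEF = EF − AF + AE.
As a 9×6 matrix over Z this has rank 5, with invariant factors (1,1,1,1,1).

Now H_k = ker ∂_k / im ∂_{k+1}, so:

  H_0: rank C_0 − rank ∂_1 = 5 − 4 = 1, and the invariant factors of ∂_1 are all 1, so H_0 ≅ Z.
  H_1: rank ker ∂_1 − rank ∂_2 = (9 − 4) − 5 = 0, and the invariant factors of ∂_2 are all 1, so H_1 ≅ 0.
  H_2: rank ker ∂_2 − rank ∂_3 = (6 − 5) − 0 = 1, and there is no ∂_3, so H_2 ≅ Z.

As a check, the Euler characteristic is 5 − 9 + 6 = 2, which agrees with 1 − 0 + 1 = 2.

H_0 = Z,  H_1 = 0,  H_2 = Z.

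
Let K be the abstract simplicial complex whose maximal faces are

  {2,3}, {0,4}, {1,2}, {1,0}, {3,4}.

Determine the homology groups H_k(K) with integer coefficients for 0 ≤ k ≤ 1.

Fix the vertex order 0 < 1 < 2 < 3 < 4 and write every simplex with vertices in increasing order. Then dim K = 1 and the simplices of K are:

  0-simplices (5): [0], [1], [2], [3], [4]
  1-simplices (5): [0,1], [0,4], [1,2], [2,3], [3,4]

so the chain groups are C_0 ≅ Z^5, C_1 ≅ Z^5.

The boundary map ∂_1: C_1 → C_0 sends each edge [p,q] (with p < q) to q − p. For instance
  ∂[2,3] = [3] − [2].
The 5×5 boundary matrix has rank 4 and Smith normal form diag(1,1,1,1).

Now H_k = ker ∂_k / im ∂_{k+1}, so:

  H_0: rank C_0 − rank ∂_1 = 5 − 4 = 1, and the invariant factors of ∂_1 are all 1, so H_0 = Z.
  H_1: rank ker ∂_1 − rank ∂_2 = (5 − 4) − 0 = 1, and there is no ∂_2, so H_1 = Z.

H_0 = Z,  H_1 = Z.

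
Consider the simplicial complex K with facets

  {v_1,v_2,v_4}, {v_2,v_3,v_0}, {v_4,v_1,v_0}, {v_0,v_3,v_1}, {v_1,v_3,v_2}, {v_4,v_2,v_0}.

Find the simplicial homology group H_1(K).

H_1 = 0.

We work with the vertex ordering v_0 < v_1 < v_2 < v_3 < v_4. The simplices of K, each written with vertices in increasing order, are:

  0-simplices (5): [v_0], [v_1], [v_2], [v_3], [v_4]
  1-simplices (9): [v_0,v_1], [v_0,v_2], [v_0,v_3], [v_0,v_4], [v_1,v_2], [v_1,v_3], [v_1,v_4], [v_2,v_3], [v_2,v_4]
  2-simplices (6): [v_0,v_1,v_3], [v_0,v_1,v_4], [v_0,v_2,v_3], [v_0,v_2,v_4], [v_1,v_2,v_3], [v_1,v_2,v_4]

so the chain groups are C_0 ≅ Z^5, C_1 ≅ Z^9, C_2 ≅ Z^6.

Boundary ∂_1: C_1 → C_0 sends each edge [p,q] (with p < q) to q − p. For instance
  ∂[v_0,v_4] = [v_4] − [v_0].
As a 5×9 matrix over Z this has rank 4, with invariant factors (1,1,1,1).

Boundary ∂_2: C_2 → C_1 acts by ∂[p,q,r] = [q,r] − [p,r] + [p,q]. For instance
  ∂[v_1,v_2,v_4] = [v_2,v_4] − [v_1,v_4] + [v_1,v_2],
  ∂[v_0,v_2,v_3] = [v_2,v_3] − [v_0,v_3] + [v_0,v_2].
This gives a 9×6 integer matrix of rank 5; reducing to Smith normal form yields diagonal entries (1,1,1,1,1).

Reading off H_k = ker ∂_k / im ∂_{k+1}:

  H_1: rank ker ∂_1 − rank ∂_2 = (9 − 4) − 5 = 0, and the invariant factors of ∂_2 are all 1, so H_1 ≅ 0.

(K is a triangulation of the 2-sphere S^2.)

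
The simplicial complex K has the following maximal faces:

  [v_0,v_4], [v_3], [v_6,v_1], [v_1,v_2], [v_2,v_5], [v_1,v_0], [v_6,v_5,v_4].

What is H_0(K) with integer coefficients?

We work with the vertex ordering v_0 < v_1 < v_2 < v_3 < v_4 < v_5 < v_6. The simplices of K, each written with vertices in increasing order, are:

  0-simplices (7): [v_0], [v_1], [v_2], [v_3], [v_4], [v_5], [v_6]
  1-simplices (8): [v_0,v_1], [v_0,v_4], [v_1,v_2], [v_1,v_6], [v_2,v_5], [v_4,v_5], [v_4,v_6], [v_5,v_6]
  2-simplices (1): [v_4,v_5,v_6]

Hence C_0 ≅ Z^7, C_1 ≅ Z^8, C_2 ≅ Z^1.

The boundary map ∂_1: C_1 → C_0 is given by ∂[p,q] = [q] − [p].
The resulting 7×8 matrix has rank 5, and its Smith normal form has invariant factors (1,1,1,1,1).

∂_2: C_2 → C_1 maps a triangle to the signed sum of its edges. For instance
  ∂[v_4,v_5,v_6] = [v_5,v_6] − [v_4,v_6] + [v_4,v_5].
The resulting 8×1 matrix has rank 1, and its Smith normal form has invariant factors (1).

Now H_k = ker ∂_k / im ∂_{k+1}, so:

  H_0: rank C_0 − rank ∂_1 = 7 − 5 = 2, and the invariant factors of ∂_1 are all 1, so H_0 = Z^2.

H_0 = Z^2.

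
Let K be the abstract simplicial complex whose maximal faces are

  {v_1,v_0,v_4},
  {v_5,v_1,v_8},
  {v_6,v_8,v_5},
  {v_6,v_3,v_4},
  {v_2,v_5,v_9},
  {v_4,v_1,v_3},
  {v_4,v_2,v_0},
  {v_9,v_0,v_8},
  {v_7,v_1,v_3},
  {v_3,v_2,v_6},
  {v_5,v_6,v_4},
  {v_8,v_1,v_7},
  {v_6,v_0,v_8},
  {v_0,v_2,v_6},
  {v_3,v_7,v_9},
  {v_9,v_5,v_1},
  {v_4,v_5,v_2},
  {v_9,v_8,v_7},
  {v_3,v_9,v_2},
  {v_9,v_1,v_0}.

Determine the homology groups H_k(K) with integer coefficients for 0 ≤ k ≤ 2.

Fix the vertex order v_0 < v_1 < v_2 < v_3 < v_4 < v_5 < v_6 < v_7 < v_8 < v_9 and write every simplex with vertices in increasing order. Then dim K = 2 and the simplices of K are:

  0-simplices (10): [v_0], [v_1], [v_2], [v_3], [v_4], [v_5], [v_6], [v_7], [v_8], [v_9]
  1-simplices (30): (30 of them)
  2-simplices (20): (20 of them)

giving chain groups C_0 ≅ Z^10, C_1 ≅ Z^30, C_2 ≅ Z^20.

∂_1: C_1 → C_0 maps an edge to its endpoints' difference, ∂[p,q] = q − p.
The resulting 10×30 matrix has rank 9, and its Smith normal form has invariant factors (1,1,1,1,1,1,1,1,1).

The boundary map ∂_2: C_2 → C_1 acts by ∂[p,q,r] = [q,r] − [p,r] + [p,q]. For instance
  ∂[v_0,v_1,v_4] = [v_1,v_4] − [v_0,v_4] + [v_0,v_1],
  ∂[v_1,v_3,v_4] = [v_3,v_4] − [v_1,v_4] + [v_1,v_3].
The resulting 30×20 matrix has rank 20, and its Smith normal form has invariant factors (1,1,1,1,1,1,1,1,1,1,1,1,1,1,1,1,1,1,1,2).

Reading off H_k = ker ∂_k / im ∂_{k+1}:

  H_0: rank C_0 − rank ∂_1 = 10 − 9 = 1, and the invariant factors of ∂_1 are all 1, so H_0 ≅ Z.
  H_1: rank ker ∂_1 − rank ∂_2 = (30 − 9) − 20 = 1, and ∂_2 has invariant factor 2 > 1, so H_1 ≅ Z ⊕ Z/2.
  H_2: rank ker ∂_2 − rank ∂_3 = (20 − 20) − 0 = 0, and there is no ∂_3, so H_2 ≅ 0.

(K is a triangulation of the Klein bottle.)

H_0 = Z,  H_1 = Z ⊕ Z/2,  H_2 = 0.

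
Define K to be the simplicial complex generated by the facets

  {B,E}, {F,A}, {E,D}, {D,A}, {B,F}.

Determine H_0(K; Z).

H_0 = Z.

Order the vertices as A < B < D < E < F. Listing each simplex with vertices in this order, K has dimension 1 with simplices:

  0-simplices (5): A, B, D, E, F
  1-simplices (5): AD, AF, BE, BF, DE

giving chain groups C_0 ≅ Z^5, C_1 ≅ Z^5.

The boundary map ∂_1: C_1 → C_0 is given by ∂[p,q] = [q] − [p]. For instance
  ∂AF = F − A.
This gives a 5×5 integer matrix of rank 4; reducing to Smith normal form yields diagonal entries (1,1,1,1).

From H_k ≅ ker(∂_k) / im(∂_{k+1}) we obtain:

  H_0: rank C_0 − rank ∂_1 = 5 − 4 = 1, and the invariant factors of ∂_1 are all 1, so H_0 = Z.

(K is a triangulation of the circle S^1.)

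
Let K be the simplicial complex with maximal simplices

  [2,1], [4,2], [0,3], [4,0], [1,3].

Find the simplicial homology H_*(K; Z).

H_0 ≅ Z,  H_1 ≅ Z.

We work with the vertex ordering 0 < 1 < 2 < 3 < 4. The simplices of K, each written with vertices in increasing order, are:

  0-simplices (5): [0], [1], [2], [3], [4]
  1-simplices (5): [0,3], [0,4], [1,2], [1,3], [2,4]

giving chain groups C_0 ≅ Z^5, C_1 ≅ Z^5.

∂_1: C_1 → C_0 is given by ∂[p,q] = [q] − [p]. For instance
  ∂[2,4] = [4] − [2].
As a 5×5 matrix over Z this has rank 4, with invariant factors (1,1,1,1).

Now H_k = ker ∂_k / im ∂_{k+1}, so:

  H_0: rank C_0 − rank ∂_1 = 5 − 4 = 1, and the invariant factors of ∂_1 are all 1, so H_0 = Z.
  H_1: rank ker ∂_1 − rank ∂_2 = (5 − 4) − 0 = 1, and there is no ∂_2, so H_1 = Z.

(K is a triangulation of the circle S^1.)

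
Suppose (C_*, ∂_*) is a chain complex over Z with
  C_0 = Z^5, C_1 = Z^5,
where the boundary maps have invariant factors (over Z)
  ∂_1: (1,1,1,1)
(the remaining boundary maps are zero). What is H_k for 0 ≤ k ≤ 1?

H_0 ≅ Z,  H_1 ≅ Z.

H_0: b_0 = 5 − 0 − 4 = 1; torsion from ∂_1 factors > 1: none. So H_0 ≅ Z.
H_1: b_1 = 5 − 4 − 0 = 1; torsion from ∂_2 factors > 1: none. So H_1 ≅ Z.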